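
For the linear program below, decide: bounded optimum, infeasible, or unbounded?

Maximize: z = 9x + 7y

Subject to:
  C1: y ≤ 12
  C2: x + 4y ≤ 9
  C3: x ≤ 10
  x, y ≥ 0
The point (9, 0) satisfies every constraint, so the LP is feasible; the constraints give x ≤ 10 and y ≤ 12, which with x, y ≥ 0 keep the feasible region inside a bounded box. A feasible, bounded LP attains a finite optimum at a vertex.

Evaluating z = 9x + 7y at each vertex:
  (0, 0): z = 0
  (9, 0): z = 81
  (0, 2.25): z = 15.75

The LP has an optimal solution: (9, 0) with z = 81.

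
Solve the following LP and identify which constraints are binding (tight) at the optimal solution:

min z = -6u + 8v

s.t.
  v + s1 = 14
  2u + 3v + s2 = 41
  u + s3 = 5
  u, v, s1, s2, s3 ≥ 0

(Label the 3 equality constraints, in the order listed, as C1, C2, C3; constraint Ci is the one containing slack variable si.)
Optimal: u = 5, v = 0
Slack at optimum:
  C1: slack = 14
  C2: slack = 31
  C3: slack = 0 (binding)
  u ≥ 0: u = 5
  v ≥ 0: v = 0 (binding)
Binding constraints: C3, v ≥ 0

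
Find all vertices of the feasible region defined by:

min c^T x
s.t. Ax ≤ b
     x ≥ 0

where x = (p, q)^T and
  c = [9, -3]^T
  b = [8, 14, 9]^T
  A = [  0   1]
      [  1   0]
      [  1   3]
Each vertex is the intersection of two constraint boundaries that also satisfies all remaining constraints:
  p = 0 and q = 0 → (0, 0)
  p + 3q = 9 and q = 0 → (9, 0)
  p + 3q = 9 and p = 0 → (0, 3)

Vertices: (0, 0), (9, 0), (0, 3)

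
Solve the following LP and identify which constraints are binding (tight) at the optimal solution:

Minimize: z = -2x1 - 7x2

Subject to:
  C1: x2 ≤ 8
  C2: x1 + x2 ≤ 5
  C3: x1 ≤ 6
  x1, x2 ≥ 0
Optimal: x1 = 0, x2 = 5
Slack at optimum:
  C1: slack = 3
  C2: slack = 0 (binding)
  C3: slack = 6
  x1 ≥ 0: x1 = 0 (binding)
  x2 ≥ 0: x2 = 5
Binding constraints: C2, x1 ≥ 0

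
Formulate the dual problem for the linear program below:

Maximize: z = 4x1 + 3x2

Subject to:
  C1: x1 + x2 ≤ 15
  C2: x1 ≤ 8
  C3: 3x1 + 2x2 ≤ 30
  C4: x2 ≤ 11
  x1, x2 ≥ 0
Minimize: z = 15y1 + 8y2 + 30y3 + 11y4

Subject to:
  C1: -y1 - y2 - 3y3 ≤ -4
  C2: -y1 - 2y3 - y4 ≤ -3
  y1, y2, y3, y4 ≥ 0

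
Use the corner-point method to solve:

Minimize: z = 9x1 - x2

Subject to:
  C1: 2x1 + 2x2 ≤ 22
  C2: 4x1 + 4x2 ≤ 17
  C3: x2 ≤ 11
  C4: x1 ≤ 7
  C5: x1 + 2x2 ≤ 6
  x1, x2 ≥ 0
x1 = 0, x2 = 3, z = -3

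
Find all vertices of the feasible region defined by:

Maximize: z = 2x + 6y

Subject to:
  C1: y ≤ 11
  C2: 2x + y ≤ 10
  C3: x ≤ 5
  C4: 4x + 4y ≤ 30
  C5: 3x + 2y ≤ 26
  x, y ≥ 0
Each vertex is the intersection of two constraint boundaries that also satisfies all remaining constraints:
  x = 0 and y = 0 → (0, 0)
  2x + y = 10 and x = 5 → (5, 0)
  2x + y = 10 and 4x + 4y = 30 → (2.5, 5)
  4x + 4y = 30 and x = 0 → (0, 7.5)

Vertices: (0, 0), (5, 0), (2.5, 5), (0, 7.5)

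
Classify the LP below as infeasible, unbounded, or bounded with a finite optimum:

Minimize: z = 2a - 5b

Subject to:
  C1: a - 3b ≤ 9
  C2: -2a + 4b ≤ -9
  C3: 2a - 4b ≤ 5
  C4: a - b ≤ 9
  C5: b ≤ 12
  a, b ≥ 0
C3 requires 2a - 4b ≤ 5, while C2 (-2a + 4b ≤ -9) is equivalent to 2a - 4b ≥ 9. Together they would need 9 ≤ 2a - 4b ≤ 5, which is impossible since 9 > 5. No point satisfies all constraints.

Infeasible: no point satisfies all constraints simultaneously.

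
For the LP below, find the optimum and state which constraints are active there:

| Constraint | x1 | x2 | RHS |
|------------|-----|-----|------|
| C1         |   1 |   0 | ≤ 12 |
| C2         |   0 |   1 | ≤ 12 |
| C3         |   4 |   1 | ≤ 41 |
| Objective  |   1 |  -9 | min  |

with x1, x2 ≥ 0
Optimal: x1 = 0, x2 = 12
Slack at optimum:
  C1: slack = 12
  C2: slack = 0 (binding)
  C3: slack = 29
  x1 ≥ 0: x1 = 0 (binding)
  x2 ≥ 0: x2 = 12
Binding constraints: C2, x1 ≥ 0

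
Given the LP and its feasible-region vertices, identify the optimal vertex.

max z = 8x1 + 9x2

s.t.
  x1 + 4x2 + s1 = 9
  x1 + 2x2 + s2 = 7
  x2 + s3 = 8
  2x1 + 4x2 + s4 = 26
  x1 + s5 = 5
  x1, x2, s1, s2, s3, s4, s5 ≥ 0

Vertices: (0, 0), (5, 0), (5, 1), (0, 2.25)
(5, 1) with z = 49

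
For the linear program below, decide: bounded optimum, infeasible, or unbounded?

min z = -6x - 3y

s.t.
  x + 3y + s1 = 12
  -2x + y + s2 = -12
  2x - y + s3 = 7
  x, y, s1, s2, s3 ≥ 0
The row 2x - y + s3 = 7 with s3 ≥ 0 requires 2x - y ≤ 7, while the row -2x + y + s2 = -12 with s2 ≥ 0 is equivalent to 2x - y ≥ 12. Together they would need 12 ≤ 2x - y ≤ 7, which is impossible since 12 > 7. No point satisfies all constraints.

Infeasible: no point satisfies all constraints simultaneously.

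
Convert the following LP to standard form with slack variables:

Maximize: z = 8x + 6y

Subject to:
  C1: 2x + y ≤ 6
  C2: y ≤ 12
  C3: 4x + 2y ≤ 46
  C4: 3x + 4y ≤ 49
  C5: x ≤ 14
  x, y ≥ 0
max z = 8x + 6y

s.t.
  2x + y + s1 = 6
  y + s2 = 12
  4x + 2y + s3 = 46
  3x + 4y + s4 = 49
  x + s5 = 14
  x, y, s1, s2, s3, s4, s5 ≥ 0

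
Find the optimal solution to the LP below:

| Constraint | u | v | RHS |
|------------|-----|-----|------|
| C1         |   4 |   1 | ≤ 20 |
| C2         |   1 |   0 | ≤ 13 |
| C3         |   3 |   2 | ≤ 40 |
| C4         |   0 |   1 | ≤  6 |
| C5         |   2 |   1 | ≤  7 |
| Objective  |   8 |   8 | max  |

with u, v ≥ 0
u = 0.5, v = 6, z = 52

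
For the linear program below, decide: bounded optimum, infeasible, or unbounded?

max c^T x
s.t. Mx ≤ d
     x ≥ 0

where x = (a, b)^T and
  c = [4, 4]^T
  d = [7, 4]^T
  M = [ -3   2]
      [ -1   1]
Feasible point: (0, 0) satisfies every constraint, so the LP is feasible.
Direction d = (1, 0): for each constraint row a, a·d ≤ 0 —
  (-3)(1) + (2)(0) = -3 ≤ 0
  (-1)(1) + (1)(0) = -1 ≤ 0
and d ≥ 0, so (0, 0) + t·d stays feasible for every t ≥ 0. Along this ray z = 4a + 4b changes by 4 per unit t, so z → +∞.

Unbounded — the objective can increase without bound over the feasible region.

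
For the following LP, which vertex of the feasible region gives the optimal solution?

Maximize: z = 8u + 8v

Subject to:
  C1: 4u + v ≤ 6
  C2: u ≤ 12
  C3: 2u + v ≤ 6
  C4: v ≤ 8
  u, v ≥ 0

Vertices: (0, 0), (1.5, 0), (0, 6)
(0, 6) with z = 48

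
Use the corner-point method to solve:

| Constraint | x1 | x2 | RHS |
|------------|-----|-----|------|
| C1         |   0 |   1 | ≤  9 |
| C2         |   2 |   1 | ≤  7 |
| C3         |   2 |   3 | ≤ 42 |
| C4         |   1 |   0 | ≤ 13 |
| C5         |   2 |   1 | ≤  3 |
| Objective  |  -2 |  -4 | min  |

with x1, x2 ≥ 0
Each vertex is the intersection of two constraint boundaries that also satisfies all remaining constraints:
  x1 = 0 and x2 = 0 → (0, 0)
  2x1 + x2 = 3 and x2 = 0 → (1.5, 0)
  2x1 + x2 = 3 and x1 = 0 → (0, 3)

Evaluating z = -2x1 - 4x2 at each vertex:
  (0, 0): z = 0
  (1.5, 0): z = -3
  (0, 3): z = -12

The minimum is at (0, 3) with z = -12.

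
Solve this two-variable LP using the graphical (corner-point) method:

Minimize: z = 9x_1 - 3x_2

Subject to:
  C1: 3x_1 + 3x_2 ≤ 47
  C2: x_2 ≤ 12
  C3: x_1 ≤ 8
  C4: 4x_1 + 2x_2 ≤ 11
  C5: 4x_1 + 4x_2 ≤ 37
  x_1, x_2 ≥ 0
Each vertex is the intersection of two constraint boundaries that also satisfies all remaining constraints:
  x_1 = 0 and x_2 = 0 → (0, 0)
  4x_1 + 2x_2 = 11 and x_2 = 0 → (2.75, 0)
  4x_1 + 2x_2 = 11 and x_1 = 0 → (0, 5.5)

Evaluating z = 9x_1 - 3x_2 at each vertex:
  (0, 0): z = 0
  (2.75, 0): z = 24.75
  (0, 5.5): z = -16.5

The minimum is at (0, 5.5) with z = -16.5.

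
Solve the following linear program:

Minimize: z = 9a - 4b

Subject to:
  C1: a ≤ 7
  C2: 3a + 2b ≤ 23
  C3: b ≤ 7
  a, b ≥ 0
Each vertex is the intersection of two constraint boundaries that also satisfies all remaining constraints:
  a = 0 and b = 0 → (0, 0)
  a = 7 and b = 0 → (7, 0)
  a = 7 and 3a + 2b = 23 → (7, 1)
  3a + 2b = 23 and b = 7 → (3, 7)
  b = 7 and a = 0 → (0, 7)

Evaluating z = 9a - 4b at each vertex:
  (0, 0): z = 0
  (7, 0): z = 63
  (7, 1): z = 59
  (3, 7): z = -1
  (0, 7): z = -28

The minimum is at (0, 7) with z = -28.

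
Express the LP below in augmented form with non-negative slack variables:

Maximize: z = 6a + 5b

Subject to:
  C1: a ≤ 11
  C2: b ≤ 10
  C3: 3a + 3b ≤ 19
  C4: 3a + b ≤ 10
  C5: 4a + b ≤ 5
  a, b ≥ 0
max z = 6a + 5b

s.t.
  a + s1 = 11
  b + s2 = 10
  3a + 3b + s3 = 19
  3a + b + s4 = 10
  4a + b + s5 = 5
  a, b, s1, s2, s3, s4, s5 ≥ 0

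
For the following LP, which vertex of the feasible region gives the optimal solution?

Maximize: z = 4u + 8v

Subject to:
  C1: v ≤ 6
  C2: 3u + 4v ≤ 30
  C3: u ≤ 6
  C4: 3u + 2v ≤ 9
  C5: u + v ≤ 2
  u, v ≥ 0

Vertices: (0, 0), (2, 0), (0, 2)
Evaluating z = 4u + 8v at each vertex:
  (0, 0): z = 0
  (2, 0): z = 8
  (0, 2): z = 16

The largest value is z = 16, attained at (0, 2).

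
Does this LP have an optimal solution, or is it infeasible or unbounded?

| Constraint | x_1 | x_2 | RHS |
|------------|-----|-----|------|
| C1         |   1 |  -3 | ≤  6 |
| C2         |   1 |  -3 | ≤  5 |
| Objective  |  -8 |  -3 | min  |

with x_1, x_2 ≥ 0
Feasible point: (0, 0) satisfies every constraint, so the LP is feasible.
Direction d = (0, 1): for each constraint row a, a·d ≤ 0 —
  (1)(0) + (-3)(1) = -3 ≤ 0
  (1)(0) + (-3)(1) = -3 ≤ 0
and d ≥ 0, so (0, 0) + t·d stays feasible for every t ≥ 0. Along this ray z = -8x_1 - 3x_2 changes by -3 per unit t, so z → −∞.

Unbounded: there is a feasible ray along which z → −∞.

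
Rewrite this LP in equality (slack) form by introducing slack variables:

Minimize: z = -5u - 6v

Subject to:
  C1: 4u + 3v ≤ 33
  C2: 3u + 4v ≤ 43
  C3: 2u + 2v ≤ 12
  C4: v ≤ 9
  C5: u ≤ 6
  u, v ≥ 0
min z = -5u - 6v

s.t.
  4u + 3v + s1 = 33
  3u + 4v + s2 = 43
  2u + 2v + s3 = 12
  v + s4 = 9
  u + s5 = 6
  u, v, s1, s2, s3, s4, s5 ≥ 0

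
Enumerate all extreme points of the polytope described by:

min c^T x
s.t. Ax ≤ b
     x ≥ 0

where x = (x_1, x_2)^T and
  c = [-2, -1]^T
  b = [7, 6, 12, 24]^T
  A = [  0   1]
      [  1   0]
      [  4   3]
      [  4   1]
Each vertex is the intersection of two constraint boundaries that also satisfies all remaining constraints:
  x_1 = 0 and x_2 = 0 → (0, 0)
  4x_1 + 3x_2 = 12 and x_2 = 0 → (3, 0)
  4x_1 + 3x_2 = 12 and x_1 = 0 → (0, 4)

Vertices: (0, 0), (3, 0), (0, 4)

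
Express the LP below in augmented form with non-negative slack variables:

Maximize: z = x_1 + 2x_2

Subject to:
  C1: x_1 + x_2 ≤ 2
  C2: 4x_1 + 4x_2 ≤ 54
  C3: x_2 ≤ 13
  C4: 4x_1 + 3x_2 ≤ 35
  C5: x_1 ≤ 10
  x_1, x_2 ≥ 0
max z = x_1 + 2x_2

s.t.
  x_1 + x_2 + s1 = 2
  4x_1 + 4x_2 + s2 = 54
  x_2 + s3 = 13
  4x_1 + 3x_2 + s4 = 35
  x_1 + s5 = 10
  x_1, x_2, s1, s2, s3, s4, s5 ≥ 0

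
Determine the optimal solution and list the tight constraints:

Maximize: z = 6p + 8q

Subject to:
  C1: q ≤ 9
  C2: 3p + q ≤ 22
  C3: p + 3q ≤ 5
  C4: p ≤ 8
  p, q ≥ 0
Optimal: p = 5, q = 0
Slack at optimum:
  C1: slack = 9
  C2: slack = 7
  C3: slack = 0 (binding)
  C4: slack = 3
  p ≥ 0: p = 5
  q ≥ 0: q = 0 (binding)
Binding constraints: C3, q ≥ 0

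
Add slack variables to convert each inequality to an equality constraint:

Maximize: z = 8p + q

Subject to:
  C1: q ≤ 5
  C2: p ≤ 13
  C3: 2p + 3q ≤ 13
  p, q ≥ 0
max z = 8p + q

s.t.
  q + s1 = 5
  p + s2 = 13
  2p + 3q + s3 = 13
  p, q, s1, s2, s3 ≥ 0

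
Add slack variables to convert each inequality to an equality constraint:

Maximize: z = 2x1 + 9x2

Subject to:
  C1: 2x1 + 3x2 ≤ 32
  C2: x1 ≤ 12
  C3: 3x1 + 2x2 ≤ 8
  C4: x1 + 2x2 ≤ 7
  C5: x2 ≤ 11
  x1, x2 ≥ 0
max z = 2x1 + 9x2

s.t.
  2x1 + 3x2 + s1 = 32
  x1 + s2 = 12
  3x1 + 2x2 + s3 = 8
  x1 + 2x2 + s4 = 7
  x2 + s5 = 11
  x1, x2, s1, s2, s3, s4, s5 ≥ 0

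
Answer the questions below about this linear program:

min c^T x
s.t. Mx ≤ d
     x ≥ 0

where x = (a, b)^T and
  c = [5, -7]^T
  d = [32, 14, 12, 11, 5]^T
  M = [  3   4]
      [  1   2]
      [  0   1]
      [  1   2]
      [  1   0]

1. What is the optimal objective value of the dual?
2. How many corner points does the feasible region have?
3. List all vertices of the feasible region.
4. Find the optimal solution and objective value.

1. -38.5 (by strong duality, equal to the primal optimum)
2. 4
3. (0, 0), (5, 0), (5, 3), (0, 5.5)
4. a = 0, b = 5.5, z = -38.5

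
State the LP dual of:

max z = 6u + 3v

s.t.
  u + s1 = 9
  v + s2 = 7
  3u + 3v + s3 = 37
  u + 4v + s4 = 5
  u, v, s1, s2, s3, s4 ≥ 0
Minimize: z = 9y1 + 7y2 + 37y3 + 5y4

Subject to:
  C1: -y1 - 3y3 - y4 ≤ -6
  C2: -y2 - 3y3 - 4y4 ≤ -3
  y1, y2, y3, y4 ≥ 0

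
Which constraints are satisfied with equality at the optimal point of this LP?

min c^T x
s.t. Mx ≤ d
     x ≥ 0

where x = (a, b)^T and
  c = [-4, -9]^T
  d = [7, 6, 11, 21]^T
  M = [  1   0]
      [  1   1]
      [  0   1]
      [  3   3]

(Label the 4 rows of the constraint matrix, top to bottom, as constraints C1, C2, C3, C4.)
Optimal: a = 0, b = 6
Binding: C2, a ≥ 0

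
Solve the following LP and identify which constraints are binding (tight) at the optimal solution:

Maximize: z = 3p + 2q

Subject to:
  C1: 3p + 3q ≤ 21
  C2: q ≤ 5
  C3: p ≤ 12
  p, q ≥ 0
Optimal: p = 7, q = 0
Slack at optimum:
  C1: slack = 0 (binding)
  C2: slack = 5
  C3: slack = 5
  p ≥ 0: p = 7
  q ≥ 0: q = 0 (binding)
Binding constraints: C1, q ≥ 0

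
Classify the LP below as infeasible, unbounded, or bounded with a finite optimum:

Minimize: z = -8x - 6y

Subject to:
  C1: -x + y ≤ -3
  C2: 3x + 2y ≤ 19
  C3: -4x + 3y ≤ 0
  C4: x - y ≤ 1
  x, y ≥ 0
C4 requires x - y ≤ 1, while C1 (-x + y ≤ -3) is equivalent to x - y ≥ 3. Together they would need 3 ≤ x - y ≤ 1, which is impossible since 3 > 1. No point satisfies all constraints.

Infeasible: no point satisfies all constraints simultaneously.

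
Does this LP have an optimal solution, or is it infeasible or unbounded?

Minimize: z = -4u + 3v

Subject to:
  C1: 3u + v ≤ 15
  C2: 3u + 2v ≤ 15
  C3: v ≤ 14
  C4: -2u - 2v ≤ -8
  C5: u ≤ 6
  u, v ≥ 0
The point (5, 0) satisfies every constraint, so the LP is feasible; the constraints give u ≤ 6 and v ≤ 14, which with u, v ≥ 0 keep the feasible region inside a bounded box. A feasible, bounded LP attains a finite optimum at a vertex.

Feasible with finite optimum z* = -20 at (5, 0).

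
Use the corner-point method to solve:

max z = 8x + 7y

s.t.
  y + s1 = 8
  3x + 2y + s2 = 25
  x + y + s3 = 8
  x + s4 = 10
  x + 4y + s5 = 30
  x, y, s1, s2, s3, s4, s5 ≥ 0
x = 8, y = 0, z = 64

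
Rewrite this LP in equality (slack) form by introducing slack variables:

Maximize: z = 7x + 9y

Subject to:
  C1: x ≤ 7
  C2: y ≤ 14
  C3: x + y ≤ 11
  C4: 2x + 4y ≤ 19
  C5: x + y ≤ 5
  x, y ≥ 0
max z = 7x + 9y

s.t.
  x + s1 = 7
  y + s2 = 14
  x + y + s3 = 11
  2x + 4y + s4 = 19
  x + y + s5 = 5
  x, y, s1, s2, s3, s4, s5 ≥ 0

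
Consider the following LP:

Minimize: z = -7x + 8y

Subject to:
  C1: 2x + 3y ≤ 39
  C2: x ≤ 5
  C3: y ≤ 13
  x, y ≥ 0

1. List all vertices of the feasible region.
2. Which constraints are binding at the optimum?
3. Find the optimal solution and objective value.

1. (0, 0), (5, 0), (5, 9.667), (0, 13)
2. C2, y ≥ 0
3. x = 5, y = 0, z = -35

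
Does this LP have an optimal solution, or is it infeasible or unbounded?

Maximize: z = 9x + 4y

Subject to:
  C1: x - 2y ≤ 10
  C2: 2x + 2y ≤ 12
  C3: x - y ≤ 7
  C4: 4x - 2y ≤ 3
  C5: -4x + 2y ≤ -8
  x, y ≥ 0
C4 requires 4x - 2y ≤ 3, while C5 (-4x + 2y ≤ -8) is equivalent to 4x - 2y ≥ 8. Together they would need 8 ≤ 4x - 2y ≤ 3, which is impossible since 8 > 3. No point satisfies all constraints.

Infeasible — the constraint set is empty.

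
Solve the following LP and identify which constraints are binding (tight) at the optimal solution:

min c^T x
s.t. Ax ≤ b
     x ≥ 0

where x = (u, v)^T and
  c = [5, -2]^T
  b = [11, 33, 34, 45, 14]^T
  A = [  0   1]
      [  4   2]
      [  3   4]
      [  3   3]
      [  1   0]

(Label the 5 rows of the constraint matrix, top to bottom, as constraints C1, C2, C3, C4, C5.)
Optimal: u = 0, v = 8.5
Slack at optimum:
  C1: slack = 2.5
  C2: slack = 16
  C3: slack = 0 (binding)
  C4: slack = 19.5
  C5: slack = 14
  u ≥ 0: u = 0 (binding)
  v ≥ 0: v = 8.5
Binding constraints: C3, u ≥ 0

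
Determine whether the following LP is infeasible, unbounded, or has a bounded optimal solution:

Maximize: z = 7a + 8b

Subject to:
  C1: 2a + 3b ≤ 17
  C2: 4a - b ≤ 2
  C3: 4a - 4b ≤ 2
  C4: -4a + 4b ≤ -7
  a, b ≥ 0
C3 requires 4a - 4b ≤ 2, while C4 (-4a + 4b ≤ -7) is equivalent to 4a - 4b ≥ 7. Together they would need 7 ≤ 4a - 4b ≤ 2, which is impossible since 7 > 2. No point satisfies all constraints.

The feasible region is empty; the LP is infeasible.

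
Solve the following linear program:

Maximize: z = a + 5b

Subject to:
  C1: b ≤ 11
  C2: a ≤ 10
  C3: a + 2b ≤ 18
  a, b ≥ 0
Each vertex is the intersection of two constraint boundaries that also satisfies all remaining constraints:
  a = 0 and b = 0 → (0, 0)
  a = 10 and b = 0 → (10, 0)
  a = 10 and a + 2b = 18 → (10, 4)
  a + 2b = 18 and a = 0 → (0, 9)

Evaluating z = a + 5b at each vertex:
  (0, 0): z = 0
  (10, 0): z = 10
  (10, 4): z = 30
  (0, 9): z = 45

The maximum is at (0, 9) with z = 45.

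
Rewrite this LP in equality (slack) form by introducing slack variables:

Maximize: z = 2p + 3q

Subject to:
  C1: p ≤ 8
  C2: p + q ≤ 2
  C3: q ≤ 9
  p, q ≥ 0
max z = 2p + 3q

s.t.
  p + s1 = 8
  p + q + s2 = 2
  q + s3 = 9
  p, q, s1, s2, s3 ≥ 0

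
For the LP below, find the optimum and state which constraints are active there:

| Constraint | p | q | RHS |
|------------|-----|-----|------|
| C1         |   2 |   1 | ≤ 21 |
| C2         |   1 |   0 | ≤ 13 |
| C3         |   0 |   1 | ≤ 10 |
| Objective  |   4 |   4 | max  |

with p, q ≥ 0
Optimal: p = 5.5, q = 10
Slack at optimum:
  C1: slack = 0 (binding)
  C2: slack = 7.5
  C3: slack = 0 (binding)
  p ≥ 0: p = 5.5
  q ≥ 0: q = 10
Binding constraints: C1, C3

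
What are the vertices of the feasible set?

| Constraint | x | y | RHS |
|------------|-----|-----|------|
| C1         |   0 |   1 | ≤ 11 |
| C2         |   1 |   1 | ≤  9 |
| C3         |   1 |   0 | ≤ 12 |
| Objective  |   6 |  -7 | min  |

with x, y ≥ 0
Each vertex is the intersection of two constraint boundaries that also satisfies all remaining constraints:
  x = 0 and y = 0 → (0, 0)
  x + y = 9 and y = 0 → (9, 0)
  x + y = 9 and x = 0 → (0, 9)

Vertices: (0, 0), (9, 0), (0, 9)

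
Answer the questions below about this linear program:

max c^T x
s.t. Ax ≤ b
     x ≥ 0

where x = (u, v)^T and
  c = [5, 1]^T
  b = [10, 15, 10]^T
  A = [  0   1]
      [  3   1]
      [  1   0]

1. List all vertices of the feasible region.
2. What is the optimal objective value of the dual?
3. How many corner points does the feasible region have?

1. (0, 0), (5, 0), (1.667, 10), (0, 10)
2. 25 (by strong duality, equal to the primal optimum)
3. 4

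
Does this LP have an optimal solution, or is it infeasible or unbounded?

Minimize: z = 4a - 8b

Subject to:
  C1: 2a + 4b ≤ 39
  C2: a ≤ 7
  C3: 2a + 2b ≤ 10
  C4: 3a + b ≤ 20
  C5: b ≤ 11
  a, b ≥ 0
The point (0, 5) satisfies every constraint, so the LP is feasible; the constraints give a ≤ 7 and b ≤ 11, which with a, b ≥ 0 keep the feasible region inside a bounded box. A feasible, bounded LP attains a finite optimum at a vertex.

Evaluating z = 4a - 8b at each vertex:
  (0, 0): z = 0
  (5, 0): z = 20
  (0, 5): z = -40

The LP has an optimal solution: (0, 5) with z = -40.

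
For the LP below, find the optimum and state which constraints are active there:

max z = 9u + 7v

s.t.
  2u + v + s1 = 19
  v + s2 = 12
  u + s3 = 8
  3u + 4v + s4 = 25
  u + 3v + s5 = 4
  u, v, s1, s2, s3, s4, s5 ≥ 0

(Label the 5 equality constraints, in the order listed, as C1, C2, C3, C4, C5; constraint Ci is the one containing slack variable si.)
Optimal: u = 4, v = 0
Slack at optimum:
  C1: slack = 11
  C2: slack = 12
  C3: slack = 4
  C4: slack = 13
  C5: slack = 0 (binding)
  u ≥ 0: u = 4
  v ≥ 0: v = 0 (binding)
Binding constraints: C5, v ≥ 0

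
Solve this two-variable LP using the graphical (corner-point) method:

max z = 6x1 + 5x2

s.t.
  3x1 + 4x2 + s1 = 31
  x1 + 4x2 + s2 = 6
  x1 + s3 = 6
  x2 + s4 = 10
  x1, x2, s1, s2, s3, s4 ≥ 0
Each vertex is the intersection of two constraint boundaries that also satisfies all remaining constraints:
  x1 = 0 and x2 = 0 → (0, 0)
  x1 + 4x2 = 6 and x1 = 6 → (6, 0)
  x1 + 4x2 = 6 and x1 = 0 → (0, 1.5)

Evaluating z = 6x1 + 5x2 at each vertex:
  (0, 0): z = 0
  (6, 0): z = 36
  (0, 1.5): z = 7.5

The maximum is at (6, 0) with z = 36.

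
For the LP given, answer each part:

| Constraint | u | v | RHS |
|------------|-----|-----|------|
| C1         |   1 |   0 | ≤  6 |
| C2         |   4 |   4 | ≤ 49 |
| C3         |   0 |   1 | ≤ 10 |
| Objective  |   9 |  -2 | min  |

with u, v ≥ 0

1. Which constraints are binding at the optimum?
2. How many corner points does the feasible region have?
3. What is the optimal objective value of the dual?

1. C3, u ≥ 0
2. 5
3. -20 (by strong duality, equal to the primal optimum)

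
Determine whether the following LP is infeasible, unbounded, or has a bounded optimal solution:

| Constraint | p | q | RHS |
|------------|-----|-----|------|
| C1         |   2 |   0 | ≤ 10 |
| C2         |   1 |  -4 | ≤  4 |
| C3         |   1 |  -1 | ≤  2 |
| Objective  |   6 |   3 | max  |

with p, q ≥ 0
Feasible point: (0, 0) satisfies every constraint, so the LP is feasible.
Direction d = (0, 1): for each constraint row a, a·d ≤ 0 —
  (2)(0) + (0)(1) = 0 ≤ 0
  (1)(0) + (-4)(1) = -4 ≤ 0
  (1)(0) + (-1)(1) = -1 ≤ 0
and d ≥ 0, so (0, 0) + t·d stays feasible for every t ≥ 0. Along this ray z = 6p + 3q changes by 3 per unit t, so z → +∞.

The LP is unbounded; z can be made arbitrarily large.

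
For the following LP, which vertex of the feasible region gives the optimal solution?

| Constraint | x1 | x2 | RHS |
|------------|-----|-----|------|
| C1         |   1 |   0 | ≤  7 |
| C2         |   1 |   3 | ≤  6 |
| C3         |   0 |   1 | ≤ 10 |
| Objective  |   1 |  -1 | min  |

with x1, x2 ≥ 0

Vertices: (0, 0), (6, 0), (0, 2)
Evaluating z = x1 - x2 at each vertex:
  (0, 0): z = 0
  (6, 0): z = 6
  (0, 2): z = -2

The smallest value is z = -2, attained at (0, 2).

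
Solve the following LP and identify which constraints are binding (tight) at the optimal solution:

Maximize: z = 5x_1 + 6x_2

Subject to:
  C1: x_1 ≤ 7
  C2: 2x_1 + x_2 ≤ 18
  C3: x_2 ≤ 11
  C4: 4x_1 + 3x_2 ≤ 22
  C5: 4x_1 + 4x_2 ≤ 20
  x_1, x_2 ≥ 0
Optimal: x_1 = 0, x_2 = 5
Binding: C5, x_1 ≥ 0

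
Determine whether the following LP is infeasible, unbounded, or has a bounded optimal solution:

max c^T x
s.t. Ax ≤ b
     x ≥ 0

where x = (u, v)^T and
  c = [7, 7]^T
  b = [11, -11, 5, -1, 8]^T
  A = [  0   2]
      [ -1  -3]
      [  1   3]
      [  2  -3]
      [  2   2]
One constraint requires u + 3v ≤ 5, while the constraint -u - 3v ≤ -11 is equivalent to u + 3v ≥ 11. Together they would need 11 ≤ u + 3v ≤ 5, which is impossible since 11 > 5. No point satisfies all constraints.

Infeasible: no point satisfies all constraints simultaneously.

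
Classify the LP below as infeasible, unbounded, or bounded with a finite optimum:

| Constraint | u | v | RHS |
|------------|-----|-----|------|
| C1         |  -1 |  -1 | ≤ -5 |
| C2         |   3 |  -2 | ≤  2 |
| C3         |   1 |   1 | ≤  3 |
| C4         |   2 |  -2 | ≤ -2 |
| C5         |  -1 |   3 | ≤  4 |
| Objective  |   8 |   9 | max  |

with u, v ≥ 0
C3 requires u + v ≤ 3, while C1 (-u - v ≤ -5) is equivalent to u + v ≥ 5. Together they would need 5 ≤ u + v ≤ 3, which is impossible since 5 > 3. No point satisfies all constraints.

Infeasible: no point satisfies all constraints simultaneously.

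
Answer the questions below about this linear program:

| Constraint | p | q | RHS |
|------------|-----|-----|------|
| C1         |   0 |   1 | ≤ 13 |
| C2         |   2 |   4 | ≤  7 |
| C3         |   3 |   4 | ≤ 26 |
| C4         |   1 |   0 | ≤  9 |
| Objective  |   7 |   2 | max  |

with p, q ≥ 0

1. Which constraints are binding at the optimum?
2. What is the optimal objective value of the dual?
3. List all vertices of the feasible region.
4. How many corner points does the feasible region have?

1. C2, q ≥ 0
2. 24.5 (by strong duality, equal to the primal optimum)
3. (0, 0), (3.5, 0), (0, 1.75)
4. 3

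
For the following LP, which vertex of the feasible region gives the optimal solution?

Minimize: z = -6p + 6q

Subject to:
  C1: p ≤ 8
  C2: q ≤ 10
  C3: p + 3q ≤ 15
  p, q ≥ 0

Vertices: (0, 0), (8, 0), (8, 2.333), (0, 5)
Evaluating z = -6p + 6q at each vertex:
  (0, 0): z = 0
  (8, 0): z = -48
  (8, 2.333): z = -34
  (0, 5): z = 30

The smallest value is z = -48, attained at (8, 0).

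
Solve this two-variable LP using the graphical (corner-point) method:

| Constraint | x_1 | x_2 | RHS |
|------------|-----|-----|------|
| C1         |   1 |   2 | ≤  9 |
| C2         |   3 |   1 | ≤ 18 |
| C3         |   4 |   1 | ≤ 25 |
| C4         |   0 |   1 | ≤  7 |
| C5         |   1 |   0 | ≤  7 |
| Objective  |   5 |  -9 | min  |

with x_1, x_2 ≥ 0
Each vertex is the intersection of two constraint boundaries that also satisfies all remaining constraints:
  x_1 = 0 and x_2 = 0 → (0, 0)
  3x_1 + x_2 = 18 and x_2 = 0 → (6, 0)
  x_1 + 2x_2 = 9 and 3x_1 + x_2 = 18 → (5.4, 1.8)
  x_1 + 2x_2 = 9 and x_1 = 0 → (0, 4.5)

Evaluating z = 5x_1 - 9x_2 at each vertex:
  (0, 0): z = 0
  (6, 0): z = 30
  (5.4, 1.8): z = 10.8
  (0, 4.5): z = -40.5

The minimum is at (0, 4.5) with z = -40.5.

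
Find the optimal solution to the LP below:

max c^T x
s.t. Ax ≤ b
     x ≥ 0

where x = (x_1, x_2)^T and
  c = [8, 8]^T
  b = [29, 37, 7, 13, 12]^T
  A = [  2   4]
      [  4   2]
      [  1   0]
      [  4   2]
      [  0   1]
Each vertex is the intersection of two constraint boundaries that also satisfies all remaining constraints:
  x_1 = 0 and x_2 = 0 → (0, 0)
  4x_1 + 2x_2 = 13 and x_2 = 0 → (3.25, 0)
  4x_1 + 2x_2 = 13 and x_1 = 0 → (0, 6.5)

Evaluating z = 8x_1 + 8x_2 at each vertex:
  (0, 0): z = 0
  (3.25, 0): z = 26
  (0, 6.5): z = 52

The maximum is at (0, 6.5) with z = 52.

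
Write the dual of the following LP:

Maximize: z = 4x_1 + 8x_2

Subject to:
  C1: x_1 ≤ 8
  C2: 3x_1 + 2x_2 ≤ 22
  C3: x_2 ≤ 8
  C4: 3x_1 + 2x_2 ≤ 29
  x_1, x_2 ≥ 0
Minimize: z = 8y1 + 22y2 + 8y3 + 29y4

Subject to:
  C1: -y1 - 3y2 - 3y4 ≤ -4
  C2: -2y2 - y3 - 2y4 ≤ -8
  y1, y2, y3, y4 ≥ 0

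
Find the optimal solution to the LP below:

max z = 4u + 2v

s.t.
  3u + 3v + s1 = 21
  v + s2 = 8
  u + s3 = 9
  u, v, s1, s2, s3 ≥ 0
u = 7, v = 0, z = 28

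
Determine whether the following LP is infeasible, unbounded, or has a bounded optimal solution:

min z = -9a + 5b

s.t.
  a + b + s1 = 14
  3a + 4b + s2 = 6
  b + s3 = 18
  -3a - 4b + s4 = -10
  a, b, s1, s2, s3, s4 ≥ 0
The row 3a + 4b + s2 = 6 with s2 ≥ 0 requires 3a + 4b ≤ 6, while the row -3a - 4b + s4 = -10 with s4 ≥ 0 is equivalent to 3a + 4b ≥ 10. Together they would need 10 ≤ 3a + 4b ≤ 6, which is impossible since 10 > 6. No point satisfies all constraints.

The feasible region is empty; the LP is infeasible.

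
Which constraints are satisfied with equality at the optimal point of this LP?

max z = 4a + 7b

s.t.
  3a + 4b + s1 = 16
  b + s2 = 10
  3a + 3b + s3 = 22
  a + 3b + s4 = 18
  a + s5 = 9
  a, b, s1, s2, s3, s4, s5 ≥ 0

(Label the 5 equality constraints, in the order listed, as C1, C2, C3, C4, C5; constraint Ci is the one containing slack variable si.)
Optimal: a = 0, b = 4
Slack at optimum:
  C1: slack = 0 (binding)
  C2: slack = 6
  C3: slack = 10
  C4: slack = 6
  C5: slack = 9
  a ≥ 0: a = 0 (binding)
  b ≥ 0: b = 4
Binding constraints: C1, a ≥ 0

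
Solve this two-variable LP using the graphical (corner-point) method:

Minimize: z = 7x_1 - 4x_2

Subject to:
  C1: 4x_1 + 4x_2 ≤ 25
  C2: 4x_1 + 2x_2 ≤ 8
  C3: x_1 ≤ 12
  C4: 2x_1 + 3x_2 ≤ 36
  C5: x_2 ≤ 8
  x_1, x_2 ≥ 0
Each vertex is the intersection of two constraint boundaries that also satisfies all remaining constraints:
  x_1 = 0 and x_2 = 0 → (0, 0)
  4x_1 + 2x_2 = 8 and x_2 = 0 → (2, 0)
  4x_1 + 2x_2 = 8 and x_1 = 0 → (0, 4)

Evaluating z = 7x_1 - 4x_2 at each vertex:
  (0, 0): z = 0
  (2, 0): z = 14
  (0, 4): z = -16

The minimum is at (0, 4) with z = -16.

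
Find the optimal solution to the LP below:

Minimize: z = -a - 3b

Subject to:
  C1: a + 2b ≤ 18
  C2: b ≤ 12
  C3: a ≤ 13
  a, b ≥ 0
Each vertex is the intersection of two constraint boundaries that also satisfies all remaining constraints:
  a = 0 and b = 0 → (0, 0)
  a = 13 and b = 0 → (13, 0)
  a + 2b = 18 and a = 13 → (13, 2.5)
  a + 2b = 18 and a = 0 → (0, 9)

Evaluating z = -a - 3b at each vertex:
  (0, 0): z = 0
  (13, 0): z = -13
  (13, 2.5): z = -20.5
  (0, 9): z = -27

The minimum is at (0, 9) with z = -27.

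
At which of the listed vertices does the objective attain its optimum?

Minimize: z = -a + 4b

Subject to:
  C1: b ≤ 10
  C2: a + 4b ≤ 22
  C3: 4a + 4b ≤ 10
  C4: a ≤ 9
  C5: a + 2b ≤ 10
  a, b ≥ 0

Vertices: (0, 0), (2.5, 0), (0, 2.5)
Evaluating z = -a + 4b at each vertex:
  (0, 0): z = 0
  (2.5, 0): z = -2.5
  (0, 2.5): z = 10

The smallest value is z = -2.5, attained at (2.5, 0).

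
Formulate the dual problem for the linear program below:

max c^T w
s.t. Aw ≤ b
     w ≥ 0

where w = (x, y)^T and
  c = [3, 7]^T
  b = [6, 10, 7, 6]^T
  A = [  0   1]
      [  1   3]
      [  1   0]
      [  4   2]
Minimize: z = 6y1 + 10y2 + 7y3 + 6y4

Subject to:
  C1: -y2 - y3 - 4y4 ≤ -3
  C2: -y1 - 3y2 - 2y4 ≤ -7
  y1, y2, y3, y4 ≥ 0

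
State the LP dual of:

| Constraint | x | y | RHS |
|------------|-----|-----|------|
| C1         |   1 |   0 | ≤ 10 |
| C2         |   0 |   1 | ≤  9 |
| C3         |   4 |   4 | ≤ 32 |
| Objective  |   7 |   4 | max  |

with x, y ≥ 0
Minimize: z = 10y1 + 9y2 + 32y3

Subject to:
  C1: -y1 - 4y3 ≤ -7
  C2: -y2 - 4y3 ≤ -4
  y1, y2, y3 ≥ 0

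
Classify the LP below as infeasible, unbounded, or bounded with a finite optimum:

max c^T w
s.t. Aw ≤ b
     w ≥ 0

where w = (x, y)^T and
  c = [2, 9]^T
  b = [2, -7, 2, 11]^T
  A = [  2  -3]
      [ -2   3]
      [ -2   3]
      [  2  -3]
One constraint requires 2x - 3y ≤ 2, while the constraint -2x + 3y ≤ -7 is equivalent to 2x - 3y ≥ 7. Together they would need 7 ≤ 2x - 3y ≤ 2, which is impossible since 7 > 2. No point satisfies all constraints.

Infeasible: no point satisfies all constraints simultaneously.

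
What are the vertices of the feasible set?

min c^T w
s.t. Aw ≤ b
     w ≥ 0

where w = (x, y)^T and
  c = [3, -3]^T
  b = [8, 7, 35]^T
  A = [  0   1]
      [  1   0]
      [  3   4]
Each vertex is the intersection of two constraint boundaries that also satisfies all remaining constraints:
  x = 0 and y = 0 → (0, 0)
  x = 7 and y = 0 → (7, 0)
  x = 7 and 3x + 4y = 35 → (7, 3.5)
  y = 8 and 3x + 4y = 35 → (1, 8)
  y = 8 and x = 0 → (0, 8)

Vertices: (0, 0), (7, 0), (7, 3.5), (1, 8), (0, 8)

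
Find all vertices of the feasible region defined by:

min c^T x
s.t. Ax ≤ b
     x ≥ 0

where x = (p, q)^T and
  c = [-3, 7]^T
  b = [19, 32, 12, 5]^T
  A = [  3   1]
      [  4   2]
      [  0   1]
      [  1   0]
Each vertex is the intersection of two constraint boundaries that also satisfies all remaining constraints:
  p = 0 and q = 0 → (0, 0)
  p = 5 and q = 0 → (5, 0)
  3p + q = 19 and p = 5 → (5, 4)
  3p + q = 19 and 4p + 2q = 32 → (3, 10)
  4p + 2q = 32 and q = 12 → (2, 12)
  q = 12 and p = 0 → (0, 12)

Vertices: (0, 0), (5, 0), (5, 4), (3, 10), (2, 12), (0, 12)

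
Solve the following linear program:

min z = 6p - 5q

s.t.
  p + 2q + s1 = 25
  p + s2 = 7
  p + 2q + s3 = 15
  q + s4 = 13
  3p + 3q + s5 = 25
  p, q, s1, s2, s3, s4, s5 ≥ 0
p = 0, q = 7.5, z = -37.5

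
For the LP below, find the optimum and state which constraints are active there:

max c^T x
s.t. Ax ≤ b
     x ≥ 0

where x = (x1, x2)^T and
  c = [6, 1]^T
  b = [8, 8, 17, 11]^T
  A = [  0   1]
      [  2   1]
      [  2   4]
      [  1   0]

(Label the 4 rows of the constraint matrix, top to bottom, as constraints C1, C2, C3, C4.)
Optimal: x1 = 4, x2 = 0
Binding: C2, x2 ≥ 0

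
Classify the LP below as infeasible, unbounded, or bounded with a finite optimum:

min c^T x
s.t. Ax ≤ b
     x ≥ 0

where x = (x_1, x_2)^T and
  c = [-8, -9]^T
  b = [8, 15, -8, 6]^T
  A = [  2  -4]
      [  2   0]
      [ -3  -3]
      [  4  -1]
Feasible point: (0, 3) satisfies every constraint, so the LP is feasible.
Direction d = (0, 1): for each constraint row a, a·d ≤ 0 —
  (2)(0) + (-4)(1) = -4 ≤ 0
  (2)(0) + (0)(1) = 0 ≤ 0
  (-3)(0) + (-3)(1) = -3 ≤ 0
  (4)(0) + (-1)(1) = -1 ≤ 0
and d ≥ 0, so (0, 3) + t·d stays feasible for every t ≥ 0. Along this ray z = -8x_1 - 9x_2 changes by -9 per unit t, so z → −∞.

Unbounded — the objective can decrease without bound over the feasible region.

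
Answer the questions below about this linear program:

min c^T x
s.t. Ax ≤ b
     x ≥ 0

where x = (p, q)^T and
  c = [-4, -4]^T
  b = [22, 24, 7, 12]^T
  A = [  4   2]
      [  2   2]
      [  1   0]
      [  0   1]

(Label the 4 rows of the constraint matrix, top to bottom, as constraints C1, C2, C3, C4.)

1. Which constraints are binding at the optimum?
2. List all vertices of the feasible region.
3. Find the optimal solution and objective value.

1. C1, p ≥ 0
2. (0, 0), (5.5, 0), (0, 11)
3. p = 0, q = 11, z = -44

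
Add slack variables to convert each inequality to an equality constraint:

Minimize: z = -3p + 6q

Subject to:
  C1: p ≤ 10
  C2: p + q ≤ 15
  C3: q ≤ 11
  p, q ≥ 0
min z = -3p + 6q

s.t.
  p + s1 = 10
  p + q + s2 = 15
  q + s3 = 11
  p, q, s1, s2, s3 ≥ 0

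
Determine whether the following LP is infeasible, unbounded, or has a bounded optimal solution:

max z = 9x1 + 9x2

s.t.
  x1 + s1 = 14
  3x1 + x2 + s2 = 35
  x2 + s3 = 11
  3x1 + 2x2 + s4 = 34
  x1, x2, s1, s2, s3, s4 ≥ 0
The point (4, 11) satisfies every constraint, so the LP is feasible; the constraints give x1 ≤ 14 and x2 ≤ 11, which with x1, x2 ≥ 0 keep the feasible region inside a bounded box. A feasible, bounded LP attains a finite optimum at a vertex.

Feasible with finite optimum z* = 135 at (4, 11).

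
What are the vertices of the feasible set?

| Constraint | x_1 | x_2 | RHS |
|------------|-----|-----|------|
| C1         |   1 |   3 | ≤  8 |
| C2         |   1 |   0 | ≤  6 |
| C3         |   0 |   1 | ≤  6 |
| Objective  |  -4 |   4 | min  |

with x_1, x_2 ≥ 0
Each vertex is the intersection of two constraint boundaries that also satisfies all remaining constraints:
  x_1 = 0 and x_2 = 0 → (0, 0)
  x_1 = 6 and x_2 = 0 → (6, 0)
  x_1 + 3x_2 = 8 and x_1 = 6 → (6, 0.6667)
  x_1 + 3x_2 = 8 and x_1 = 0 → (0, 2.667)

Vertices: (0, 0), (6, 0), (6, 0.6667), (0, 2.667)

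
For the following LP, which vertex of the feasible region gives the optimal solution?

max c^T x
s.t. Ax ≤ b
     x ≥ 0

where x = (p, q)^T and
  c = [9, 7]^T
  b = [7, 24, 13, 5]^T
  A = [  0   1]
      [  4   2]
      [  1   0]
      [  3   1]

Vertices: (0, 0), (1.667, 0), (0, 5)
(0, 5) with z = 35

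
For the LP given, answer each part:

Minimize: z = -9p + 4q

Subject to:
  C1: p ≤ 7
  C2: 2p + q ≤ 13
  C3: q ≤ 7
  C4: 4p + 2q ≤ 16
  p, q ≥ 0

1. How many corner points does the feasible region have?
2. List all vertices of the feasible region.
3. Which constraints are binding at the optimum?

1. 4
2. (0, 0), (4, 0), (0.5, 7), (0, 7)
3. C4, q ≥ 0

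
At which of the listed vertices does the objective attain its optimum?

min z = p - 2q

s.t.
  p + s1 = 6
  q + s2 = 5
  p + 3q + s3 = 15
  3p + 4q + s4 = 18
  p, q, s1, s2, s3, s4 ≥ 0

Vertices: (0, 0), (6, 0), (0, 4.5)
(0, 4.5) with z = -9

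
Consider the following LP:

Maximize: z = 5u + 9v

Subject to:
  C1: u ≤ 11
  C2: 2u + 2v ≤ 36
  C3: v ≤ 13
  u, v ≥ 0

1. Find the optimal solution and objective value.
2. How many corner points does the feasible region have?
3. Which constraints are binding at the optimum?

1. u = 5, v = 13, z = 142
2. 5
3. C2, C3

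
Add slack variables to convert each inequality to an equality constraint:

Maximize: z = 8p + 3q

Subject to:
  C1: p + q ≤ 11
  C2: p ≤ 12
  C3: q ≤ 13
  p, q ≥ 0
max z = 8p + 3q

s.t.
  p + q + s1 = 11
  p + s2 = 12
  q + s3 = 13
  p, q, s1, s2, s3 ≥ 0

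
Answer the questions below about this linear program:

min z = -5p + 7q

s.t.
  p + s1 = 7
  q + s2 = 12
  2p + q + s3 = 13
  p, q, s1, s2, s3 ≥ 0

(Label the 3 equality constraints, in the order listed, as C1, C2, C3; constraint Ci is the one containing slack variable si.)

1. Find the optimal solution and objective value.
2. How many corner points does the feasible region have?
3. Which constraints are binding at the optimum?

1. p = 6.5, q = 0, z = -32.5
2. 4
3. C3, q ≥ 0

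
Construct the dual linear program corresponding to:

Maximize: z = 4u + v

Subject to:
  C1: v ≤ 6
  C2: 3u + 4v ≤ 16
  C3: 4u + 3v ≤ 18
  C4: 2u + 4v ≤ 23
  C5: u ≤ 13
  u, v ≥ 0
Minimize: z = 6y1 + 16y2 + 18y3 + 23y4 + 13y5

Subject to:
  C1: -3y2 - 4y3 - 2y4 - y5 ≤ -4
  C2: -y1 - 4y2 - 3y3 - 4y4 ≤ -1
  y1, y2, y3, y4, y5 ≥ 0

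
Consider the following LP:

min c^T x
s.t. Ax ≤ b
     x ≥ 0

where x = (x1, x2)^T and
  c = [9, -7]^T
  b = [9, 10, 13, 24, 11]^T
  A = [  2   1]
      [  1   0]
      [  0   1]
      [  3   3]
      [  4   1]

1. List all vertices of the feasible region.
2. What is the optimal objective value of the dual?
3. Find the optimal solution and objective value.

1. (0, 0), (2.75, 0), (1, 7), (0, 8)
2. -56 (by strong duality, equal to the primal optimum)
3. x1 = 0, x2 = 8, z = -56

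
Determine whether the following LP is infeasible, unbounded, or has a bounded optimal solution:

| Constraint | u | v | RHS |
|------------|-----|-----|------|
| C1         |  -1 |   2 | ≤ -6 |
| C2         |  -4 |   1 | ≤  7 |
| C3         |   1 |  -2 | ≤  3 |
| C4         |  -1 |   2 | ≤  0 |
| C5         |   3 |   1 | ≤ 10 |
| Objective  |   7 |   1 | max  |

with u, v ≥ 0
C3 requires u - 2v ≤ 3, while C1 (-u + 2v ≤ -6) is equivalent to u - 2v ≥ 6. Together they would need 6 ≤ u - 2v ≤ 3, which is impossible since 6 > 3. No point satisfies all constraints.

Infeasible — the constraint set is empty.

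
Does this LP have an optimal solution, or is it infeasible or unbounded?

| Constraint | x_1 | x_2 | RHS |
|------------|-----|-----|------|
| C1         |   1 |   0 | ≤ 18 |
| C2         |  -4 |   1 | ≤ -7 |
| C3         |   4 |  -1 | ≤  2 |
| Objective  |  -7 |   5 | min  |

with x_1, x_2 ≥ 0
C3 requires 4x_1 - x_2 ≤ 2, while C2 (-4x_1 + x_2 ≤ -7) is equivalent to 4x_1 - x_2 ≥ 7. Together they would need 7 ≤ 4x_1 - x_2 ≤ 2, which is impossible since 7 > 2. No point satisfies all constraints.

Infeasible: no point satisfies all constraints simultaneously.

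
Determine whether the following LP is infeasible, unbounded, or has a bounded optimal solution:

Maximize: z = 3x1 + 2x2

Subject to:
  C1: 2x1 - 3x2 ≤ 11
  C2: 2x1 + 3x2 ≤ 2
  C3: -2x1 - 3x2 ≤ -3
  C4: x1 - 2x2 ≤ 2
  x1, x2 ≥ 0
C2 requires 2x1 + 3x2 ≤ 2, while C3 (-2x1 - 3x2 ≤ -3) is equivalent to 2x1 + 3x2 ≥ 3. Together they would need 3 ≤ 2x1 + 3x2 ≤ 2, which is impossible since 3 > 2. No point satisfies all constraints.

The feasible region is empty; the LP is infeasible.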